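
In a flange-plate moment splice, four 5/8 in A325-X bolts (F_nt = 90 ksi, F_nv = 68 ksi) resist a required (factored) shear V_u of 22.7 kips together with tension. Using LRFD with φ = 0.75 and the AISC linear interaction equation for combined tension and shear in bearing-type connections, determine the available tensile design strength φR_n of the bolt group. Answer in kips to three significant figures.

77.6 kips

A_b = π·0.625²/4 = 0.3068 in²; f_rv = 22.7 / (4 × 0.3068) = 18.5 ksi.
F'_nt = 1.3 F_nt − (F_nt / φF_nv) f_rv = 1.3·90 − (90/(0.75·68))·18.5 = 84.36 ksi, capped at F_nt → F'_nt = 84.36 ksi.
R_n = F'_nt · A_b · n = 84.36 × 0.3068 × 4 = 103.5 kips.
Design strength φR_n = 0.75 × 103.5 = 77.6 kips.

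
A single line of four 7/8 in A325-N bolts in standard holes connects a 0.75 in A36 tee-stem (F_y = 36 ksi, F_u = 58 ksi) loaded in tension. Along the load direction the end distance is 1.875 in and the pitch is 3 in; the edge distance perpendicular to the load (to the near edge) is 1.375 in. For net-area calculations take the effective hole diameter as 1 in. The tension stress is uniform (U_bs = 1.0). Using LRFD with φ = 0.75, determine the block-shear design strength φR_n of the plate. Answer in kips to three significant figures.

161 kips

Shear plane L_v = 1.875 + 3·3 = 10.88 in; A_gv = 10.88 × 0.75 = 8.156 in².
A_nv = (10.88 − 3.5·1) × 0.75 = 5.531 in².
A_nt = (1.375 − 0.5·1) × 0.75 = 0.6562 in².
0.6 F_u A_nv = 192.5 kips; 0.6 F_y A_gv = 176.2 kips → shear yielding governs the shear term.
R_n = 176.2 + 1.0 × 58 × 0.6562 = 214.2 kips.
Design strength φR_n = 0.75 × 214.2 = 161 kips.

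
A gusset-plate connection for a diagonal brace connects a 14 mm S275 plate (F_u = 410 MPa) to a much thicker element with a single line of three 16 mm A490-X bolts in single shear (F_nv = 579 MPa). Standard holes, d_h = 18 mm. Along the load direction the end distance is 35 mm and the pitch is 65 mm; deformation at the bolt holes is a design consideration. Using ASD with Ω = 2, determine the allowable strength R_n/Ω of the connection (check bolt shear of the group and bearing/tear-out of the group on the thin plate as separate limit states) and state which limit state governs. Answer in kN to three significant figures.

Bolt shear: A_b = π·16²/4 = 201.1 mm²; R_n = 579 × 201.1 × 3 × 1 / 1000 = 349.2 kN → 349.2 / 2 = 175 kN.
Bearing (1.2 l_c t F_u ≤ 2.4 d t F_u): upper limit = 2.4·16·14·410 / 1000 = 220.4 kN.
  Edge l_c = 35 − 18/2 = 26 → r_n = 179.1 kN; interior l_c = 65 − 18 = 47 → r_n = 220.4 kN.
  R_n,bearing = 1·179.1 + 2·220.4 = 619.9 kN → 619.9 / 2 = 310 kN.
Bolt shear governs: 175 kN.

175 kN (bolt shear governs)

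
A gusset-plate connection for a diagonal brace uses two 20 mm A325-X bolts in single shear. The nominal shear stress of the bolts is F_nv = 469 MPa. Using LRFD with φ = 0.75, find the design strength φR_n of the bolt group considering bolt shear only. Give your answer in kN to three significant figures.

221 kN

A_b = π × 20² / 4 = 314.2 mm².
R_n = F_nv · A_b · n · n_s = 469 × 314.2 × 2 × 1 / 1000 = 294.7 kN.
Design strength φR_n = 0.75 × 294.7 = 221 kN.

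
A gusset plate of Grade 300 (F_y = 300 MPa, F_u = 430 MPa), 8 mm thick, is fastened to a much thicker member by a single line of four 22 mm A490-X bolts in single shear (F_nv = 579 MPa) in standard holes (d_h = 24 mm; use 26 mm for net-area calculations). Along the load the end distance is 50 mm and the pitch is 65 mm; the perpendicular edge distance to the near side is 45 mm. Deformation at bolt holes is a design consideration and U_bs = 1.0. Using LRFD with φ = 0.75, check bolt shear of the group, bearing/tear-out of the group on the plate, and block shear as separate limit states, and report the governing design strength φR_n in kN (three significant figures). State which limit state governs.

Bolt shear: A_b = π·22²/4 = 380.1 mm²; R_n = 579 × 380.1 × 4 × 1 / 1000 = 880.4 kN → 0.75 × 880.4 = 660 kN.
Bearing: edge l_c = 38, r_n = 156.9 kN; interior l_c = 41, r_n = 169.2 kN; R_n = 156.9 + 3·169.2 = 664.6 kN → 498 kN.
Block shear: A_gv = 1960, A_nv = 1232, A_nt = 256 mm²; R_n = min(0.6F_uA_nv, 0.6F_yA_gv) + U_bs·F_u·A_nt = 427.9 kN → 321 kN.
Block shear governs: 321 kN.

321 kN (block shear governs)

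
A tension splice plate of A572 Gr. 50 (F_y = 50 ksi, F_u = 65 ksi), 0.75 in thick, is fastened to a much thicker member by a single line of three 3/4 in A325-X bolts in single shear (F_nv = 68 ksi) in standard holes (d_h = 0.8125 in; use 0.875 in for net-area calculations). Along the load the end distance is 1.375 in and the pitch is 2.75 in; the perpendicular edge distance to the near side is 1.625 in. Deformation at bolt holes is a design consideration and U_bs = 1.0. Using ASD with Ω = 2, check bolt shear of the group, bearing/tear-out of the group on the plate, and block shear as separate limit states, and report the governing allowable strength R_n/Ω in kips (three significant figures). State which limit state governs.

45.1 kips (bolt shear governs)

Bolt shear: A_b = π·0.75²/4 = 0.4418 in²; R_n = 68 × 0.4418 × 3 × 1 = 90.12 kips → 90.12 / 2 = 45.1 kips.
Bearing: edge l_c = 0.9688, r_n = 56.67 kips; interior l_c = 1.938, r_n = 87.75 kips; R_n = 56.67 + 2·87.75 = 232.2 kips → 116 kips.
Block shear: A_gv = 5.156, A_nv = 3.516, A_nt = 0.8906 in²; R_n = min(0.6F_uA_nv, 0.6F_yA_gv) + U_bs·F_u·A_nt = 195 kips → 97.5 kips.
Bolt shear governs: 45.1 kips.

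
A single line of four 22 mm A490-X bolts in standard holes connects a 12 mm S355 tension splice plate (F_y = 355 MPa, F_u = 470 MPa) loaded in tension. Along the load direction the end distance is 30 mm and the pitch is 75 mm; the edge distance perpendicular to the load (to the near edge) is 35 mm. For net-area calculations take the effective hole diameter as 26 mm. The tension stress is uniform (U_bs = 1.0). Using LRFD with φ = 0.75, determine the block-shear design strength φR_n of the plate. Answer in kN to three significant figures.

Shear plane L_v = 30 + 3·75 = 255 mm; A_gv = 255 × 12 = 3060 mm².
A_nv = (255 − 3.5·26) × 12 = 1968 mm².
A_nt = (35 − 0.5·26) × 12 = 264 mm².
0.6 F_u A_nv = 555 kN; 0.6 F_y A_gv = 651.8 kN → shear rupture governs the shear term.
R_n = 555 + 1.0 × 470 × 264 / 1000 = 679.1 kN.
Design strength φR_n = 0.75 × 679.1 = 509 kN.

509 kN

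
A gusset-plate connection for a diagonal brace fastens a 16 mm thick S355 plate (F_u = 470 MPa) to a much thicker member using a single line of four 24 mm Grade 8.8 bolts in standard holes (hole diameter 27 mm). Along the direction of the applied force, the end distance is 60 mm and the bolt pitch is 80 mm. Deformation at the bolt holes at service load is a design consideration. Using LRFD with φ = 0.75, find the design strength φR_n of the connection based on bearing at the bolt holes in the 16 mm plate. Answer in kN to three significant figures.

1290 kN

Per bolt r_n = 1.2 l_c t F_u ≤ 2.4 d t F_u; upper limit = 2.4 × 24 × 16 × 470 / 1000 = 433.2 kN.
Edge bolt: l_c = 60 − 27/2 = 46.5 mm → 1.2 × 46.5 × 16 × 470 / 1000 = 419.6 → r_n = 419.6 kN.
Interior bolts: l_c = 80 − 27 = 53 mm → 1.2 × 53 × 16 × 470 / 1000 = 478.3 → r_n = 433.2 kN.
R_n = 1 × 419.6 + 3 × 433.2 = 1719 kN.
Design strength φR_n = 0.75 × 1719 = 1290 kN.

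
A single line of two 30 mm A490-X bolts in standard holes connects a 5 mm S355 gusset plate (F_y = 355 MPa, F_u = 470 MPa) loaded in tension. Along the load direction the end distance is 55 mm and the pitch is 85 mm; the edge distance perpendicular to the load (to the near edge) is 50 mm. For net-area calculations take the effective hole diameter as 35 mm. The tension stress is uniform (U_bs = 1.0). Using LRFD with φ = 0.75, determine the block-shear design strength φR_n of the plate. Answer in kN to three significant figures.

150 kN

Shear plane L_v = 55 + 1·85 = 140 mm; A_gv = 140 × 5 = 700 mm².
A_nv = (140 − 1.5·35) × 5 = 437.5 mm².
A_nt = (50 − 0.5·35) × 5 = 162.5 mm².
0.6 F_u A_nv = 123.4 kN; 0.6 F_y A_gv = 149.1 kN → shear rupture governs the shear term.
R_n = 123.4 + 1.0 × 470 × 162.5 / 1000 = 199.8 kN.
Design strength φR_n = 0.75 × 199.8 = 150 kN.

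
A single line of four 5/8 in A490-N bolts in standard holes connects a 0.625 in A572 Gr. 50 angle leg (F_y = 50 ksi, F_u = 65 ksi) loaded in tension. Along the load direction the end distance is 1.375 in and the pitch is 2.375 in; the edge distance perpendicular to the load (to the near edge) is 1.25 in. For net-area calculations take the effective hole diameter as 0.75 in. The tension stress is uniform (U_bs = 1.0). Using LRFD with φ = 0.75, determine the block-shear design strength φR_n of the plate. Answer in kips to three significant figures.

134 kips

Shear plane L_v = 1.375 + 3·2.375 = 8.5 in; A_gv = 8.5 × 0.625 = 5.312 in².
A_nv = (8.5 − 3.5·0.75) × 0.625 = 3.672 in².
A_nt = (1.25 − 0.5·0.75) × 0.625 = 0.5469 in².
0.6 F_u A_nv = 143.2 kips; 0.6 F_y A_gv = 159.4 kips → shear rupture governs the shear term.
R_n = 143.2 + 1.0 × 65 × 0.5469 = 178.8 kips.
Design strength φR_n = 0.75 × 178.8 = 134 kips.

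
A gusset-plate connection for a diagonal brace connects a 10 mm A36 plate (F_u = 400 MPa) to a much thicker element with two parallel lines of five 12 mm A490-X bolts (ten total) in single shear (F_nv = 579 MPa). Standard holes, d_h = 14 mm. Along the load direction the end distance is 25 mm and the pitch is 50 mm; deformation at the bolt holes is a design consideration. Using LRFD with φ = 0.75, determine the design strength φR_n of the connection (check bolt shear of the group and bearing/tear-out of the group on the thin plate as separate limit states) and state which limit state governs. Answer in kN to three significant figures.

491 kN (bolt shear governs)

Bolt shear: A_b = π·12²/4 = 113.1 mm²; R_n = 579 × 113.1 × 10 × 1 / 1000 = 654.8 kN → 0.75 × 654.8 = 491 kN.
Bearing (1.2 l_c t F_u ≤ 2.4 d t F_u): upper limit = 2.4·12·10·400 / 1000 = 115.2 kN.
  Edge l_c = 25 − 14/2 = 18 → r_n = 86.4 kN; interior l_c = 50 − 14 = 36 → r_n = 115.2 kN.
  R_n,bearing = 2·86.4 + 8·115.2 = 1094 kN → 0.75 × 1094 = 821 kN.
Bolt shear governs: 491 kN.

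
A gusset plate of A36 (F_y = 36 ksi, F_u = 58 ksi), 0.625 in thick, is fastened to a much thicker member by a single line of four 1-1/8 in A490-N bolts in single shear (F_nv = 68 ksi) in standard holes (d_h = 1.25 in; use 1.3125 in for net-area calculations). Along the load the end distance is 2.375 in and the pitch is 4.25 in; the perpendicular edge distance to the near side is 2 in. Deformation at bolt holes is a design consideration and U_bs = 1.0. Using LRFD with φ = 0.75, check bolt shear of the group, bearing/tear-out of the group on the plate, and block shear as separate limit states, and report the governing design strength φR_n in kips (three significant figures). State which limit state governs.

Bolt shear: A_b = π·1.125²/4 = 0.994 in²; R_n = 68 × 0.994 × 4 × 1 = 270.4 kips → 0.75 × 270.4 = 203 kips.
Bearing: edge l_c = 1.75, r_n = 76.12 kips; interior l_c = 3, r_n = 97.87 kips; R_n = 76.12 + 3·97.87 = 369.7 kips → 277 kips.
Block shear: A_gv = 9.453, A_nv = 6.582, A_nt = 0.8398 in²; R_n = min(0.6F_uA_nv, 0.6F_yA_gv) + U_bs·F_u·A_nt = 252.9 kips → 190 kips.
Block shear governs: 190 kips.

190 kips (block shear governs)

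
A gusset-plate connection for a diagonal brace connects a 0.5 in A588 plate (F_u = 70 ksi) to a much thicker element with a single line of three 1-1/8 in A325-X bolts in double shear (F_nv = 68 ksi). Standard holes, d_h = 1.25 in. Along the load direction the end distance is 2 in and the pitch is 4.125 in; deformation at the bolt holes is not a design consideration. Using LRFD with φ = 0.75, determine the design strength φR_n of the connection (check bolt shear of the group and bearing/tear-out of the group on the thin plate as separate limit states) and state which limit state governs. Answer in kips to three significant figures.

231 kips (bearing governs)

Bolt shear: A_b = π·1.125²/4 = 0.994 in²; R_n = 68 × 0.994 × 3 × 2 = 405.6 kips → 0.75 × 405.6 = 304 kips.
Bearing (1.5 l_c t F_u ≤ 3.0 d t F_u): upper limit = 3.0·1.125·0.5·70 = 118.1 kips.
  Edge l_c = 2 − 1.25/2 = 1.375 → r_n = 72.19 kips; interior l_c = 4.125 − 1.25 = 2.875 → r_n = 118.1 kips.
  R_n,bearing = 1·72.19 + 2·118.1 = 308.4 kips → 0.75 × 308.4 = 231 kips.
Bearing governs: 231 kips.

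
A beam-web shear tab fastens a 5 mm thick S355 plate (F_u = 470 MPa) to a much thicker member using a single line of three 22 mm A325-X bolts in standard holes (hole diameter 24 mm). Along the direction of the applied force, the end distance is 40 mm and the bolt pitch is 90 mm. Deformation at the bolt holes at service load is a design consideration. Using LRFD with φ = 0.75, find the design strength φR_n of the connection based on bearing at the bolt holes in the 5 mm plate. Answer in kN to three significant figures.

Per bolt r_n = 1.2 l_c t F_u ≤ 2.4 d t F_u; upper limit = 2.4 × 22 × 5 × 470 / 1000 = 124.1 kN.
Edge bolt: l_c = 40 − 24/2 = 28 mm → 1.2 × 28 × 5 × 470 / 1000 = 78.96 → r_n = 78.96 kN.
Interior bolts: l_c = 90 − 24 = 66 mm → 1.2 × 66 × 5 × 470 / 1000 = 186.1 → r_n = 124.1 kN.
R_n = 1 × 78.96 + 2 × 124.1 = 327.1 kN.
Design strength φR_n = 0.75 × 327.1 = 245 kN.

245 kN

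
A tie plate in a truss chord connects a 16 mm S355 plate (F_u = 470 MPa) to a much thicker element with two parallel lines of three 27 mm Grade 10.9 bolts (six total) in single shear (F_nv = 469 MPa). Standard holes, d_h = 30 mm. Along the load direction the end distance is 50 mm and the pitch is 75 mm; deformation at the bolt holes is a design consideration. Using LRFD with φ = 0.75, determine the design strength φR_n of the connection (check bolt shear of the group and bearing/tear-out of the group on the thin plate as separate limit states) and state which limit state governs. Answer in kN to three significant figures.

Bolt shear: A_b = π·27²/4 = 572.6 mm²; R_n = 469 × 572.6 × 6 × 1 / 1000 = 1611 kN → 0.75 × 1611 = 1210 kN.
Bearing (1.2 l_c t F_u ≤ 2.4 d t F_u): upper limit = 2.4·27·16·470 / 1000 = 487.3 kN.
  Edge l_c = 50 − 30/2 = 35 → r_n = 315.8 kN; interior l_c = 75 − 30 = 45 → r_n = 406.1 kN.
  R_n,bearing = 2·315.8 + 4·406.1 = 2256 kN → 0.75 × 2256 = 1690 kN.
Bolt shear governs: 1210 kN.

1210 kN (bolt shear governs)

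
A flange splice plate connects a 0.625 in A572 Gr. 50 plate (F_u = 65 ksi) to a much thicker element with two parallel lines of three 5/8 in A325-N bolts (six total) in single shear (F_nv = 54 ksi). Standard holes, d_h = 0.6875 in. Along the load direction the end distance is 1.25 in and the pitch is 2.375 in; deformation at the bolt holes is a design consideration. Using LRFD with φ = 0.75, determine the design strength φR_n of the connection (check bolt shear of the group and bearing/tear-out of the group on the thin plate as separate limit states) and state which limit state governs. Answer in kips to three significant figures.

74.6 kips (bolt shear governs)

Bolt shear: A_b = π·0.625²/4 = 0.3068 in²; R_n = 54 × 0.3068 × 6 × 1 = 99.4 kips → 0.75 × 99.4 = 74.6 kips.
Bearing (1.2 l_c t F_u ≤ 2.4 d t F_u): upper limit = 2.4·0.625·0.625·65 = 60.94 kips.
  Edge l_c = 1.25 − 0.6875/2 = 0.9062 → r_n = 44.18 kips; interior l_c = 2.375 − 0.6875 = 1.688 → r_n = 60.94 kips.
  R_n,bearing = 2·44.18 + 4·60.94 = 332.1 kips → 0.75 × 332.1 = 249 kips.
Bolt shear governs: 74.6 kips.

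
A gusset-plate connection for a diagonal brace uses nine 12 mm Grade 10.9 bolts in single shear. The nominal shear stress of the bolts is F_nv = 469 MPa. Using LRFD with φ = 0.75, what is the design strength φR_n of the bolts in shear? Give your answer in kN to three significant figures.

A_b = π × 12² / 4 = 113.1 mm².
R_n = F_nv · A_b · n · n_s = 469 × 113.1 × 9 × 1 / 1000 = 477.4 kN.
Design strength φR_n = 0.75 × 477.4 = 358 kN.

358 kN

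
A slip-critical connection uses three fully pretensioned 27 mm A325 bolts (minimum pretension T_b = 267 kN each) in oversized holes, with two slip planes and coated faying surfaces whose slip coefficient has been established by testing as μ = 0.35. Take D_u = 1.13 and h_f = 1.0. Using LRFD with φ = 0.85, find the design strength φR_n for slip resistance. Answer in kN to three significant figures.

R_n = μ · D_u · h_f · T_b · n_s · n_b = 0.35 × 1.13 × 1.0 × 267 × 2 × 3 = 633.6 kN.
Design strength φR_n = 0.85 × 633.6 = 539 kN.

539 kN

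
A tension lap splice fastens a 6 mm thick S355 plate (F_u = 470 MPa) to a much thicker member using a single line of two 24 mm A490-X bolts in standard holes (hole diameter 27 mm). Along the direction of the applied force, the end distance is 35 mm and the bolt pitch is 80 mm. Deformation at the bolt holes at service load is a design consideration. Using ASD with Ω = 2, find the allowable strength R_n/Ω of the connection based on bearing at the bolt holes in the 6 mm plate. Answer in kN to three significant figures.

118 kN

Per bolt r_n = 1.2 l_c t F_u ≤ 2.4 d t F_u; upper limit = 2.4 × 24 × 6 × 470 / 1000 = 162.4 kN.
Edge bolt: l_c = 35 − 27/2 = 21.5 mm → 1.2 × 21.5 × 6 × 470 / 1000 = 72.76 → r_n = 72.76 kN.
Interior bolts: l_c = 80 − 27 = 53 mm → 1.2 × 53 × 6 × 470 / 1000 = 179.4 → r_n = 162.4 kN.
R_n = 1 × 72.76 + 1 × 162.4 = 235.2 kN.
Allowable strength R_n/Ω = 235.2 / 2 = 118 kN.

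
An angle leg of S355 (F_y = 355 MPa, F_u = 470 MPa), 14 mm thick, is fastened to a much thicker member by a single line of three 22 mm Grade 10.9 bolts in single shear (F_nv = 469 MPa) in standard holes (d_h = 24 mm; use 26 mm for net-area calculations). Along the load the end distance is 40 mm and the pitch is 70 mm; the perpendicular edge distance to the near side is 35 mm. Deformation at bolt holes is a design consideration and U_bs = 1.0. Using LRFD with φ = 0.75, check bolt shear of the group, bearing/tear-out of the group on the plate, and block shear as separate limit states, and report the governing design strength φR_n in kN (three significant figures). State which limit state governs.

Bolt shear: A_b = π·22²/4 = 380.1 mm²; R_n = 469 × 380.1 × 3 × 1 / 1000 = 534.8 kN → 0.75 × 534.8 = 401 kN.
Bearing: edge l_c = 28, r_n = 221.1 kN; interior l_c = 46, r_n = 347.4 kN; R_n = 221.1 + 2·347.4 = 915.9 kN → 687 kN.
Block shear: A_gv = 2520, A_nv = 1610, A_nt = 308 mm²; R_n = min(0.6F_uA_nv, 0.6F_yA_gv) + U_bs·F_u·A_nt = 598.8 kN → 449 kN.
Bolt shear governs: 401 kN.

401 kN (bolt shear governs)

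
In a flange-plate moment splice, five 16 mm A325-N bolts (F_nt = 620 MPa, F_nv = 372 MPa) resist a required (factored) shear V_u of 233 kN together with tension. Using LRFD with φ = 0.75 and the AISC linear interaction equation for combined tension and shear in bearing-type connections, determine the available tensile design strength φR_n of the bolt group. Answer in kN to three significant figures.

219 kN

A_b = π·16²/4 = 201.1 mm²; f_rv = 233 × 1000 / (5 × 201.1) = 231.8 MPa.
F'_nt = 1.3 F_nt − (F_nt / φF_nv) f_rv = 1.3·620 − (620/(0.75·372))·231.8 = 291 MPa, capped at F_nt → F'_nt = 291 MPa.
R_n = F'_nt · A_b · n = 291 × 201.1 × 5 / 1000 = 292.5 kN.
Design strength φR_n = 0.75 × 292.5 = 219 kN.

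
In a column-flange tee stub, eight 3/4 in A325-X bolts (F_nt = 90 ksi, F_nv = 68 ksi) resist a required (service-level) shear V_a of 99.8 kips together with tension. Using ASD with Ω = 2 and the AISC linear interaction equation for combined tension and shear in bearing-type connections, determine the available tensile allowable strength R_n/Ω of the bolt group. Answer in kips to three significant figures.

74.7 kips

A_b = π·0.75²/4 = 0.4418 in²; f_rv = 99.8 / (8 × 0.4418) = 28.24 ksi.
F'_nt = 1.3 F_nt − (Ω F_nt / F_nv) f_rv = 1.3·90 − (2·90/68)·28.24 = 42.25 ksi, capped at F_nt → F'_nt = 42.25 ksi.
R_n = F'_nt · A_b · n = 42.25 × 0.4418 × 8 = 149.3 kips.
Allowable strength R_n/Ω = 149.3 / 2 = 74.7 kips.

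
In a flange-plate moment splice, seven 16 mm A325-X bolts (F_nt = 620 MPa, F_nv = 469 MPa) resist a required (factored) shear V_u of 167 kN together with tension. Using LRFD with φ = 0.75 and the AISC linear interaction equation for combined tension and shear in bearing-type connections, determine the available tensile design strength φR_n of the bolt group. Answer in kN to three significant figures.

630 kN

A_b = π·16²/4 = 201.1 mm²; f_rv = 167 × 1000 / (7 × 201.1) = 118.7 MPa.
F'_nt = 1.3 F_nt − (F_nt / φF_nv) f_rv = 1.3·620 − (620/(0.75·469))·118.7 = 596.9 MPa, capped at F_nt → F'_nt = 596.9 MPa.
R_n = F'_nt · A_b · n = 596.9 × 201.1 × 7 / 1000 = 840 kN.
Design strength φR_n = 0.75 × 840 = 630 kN.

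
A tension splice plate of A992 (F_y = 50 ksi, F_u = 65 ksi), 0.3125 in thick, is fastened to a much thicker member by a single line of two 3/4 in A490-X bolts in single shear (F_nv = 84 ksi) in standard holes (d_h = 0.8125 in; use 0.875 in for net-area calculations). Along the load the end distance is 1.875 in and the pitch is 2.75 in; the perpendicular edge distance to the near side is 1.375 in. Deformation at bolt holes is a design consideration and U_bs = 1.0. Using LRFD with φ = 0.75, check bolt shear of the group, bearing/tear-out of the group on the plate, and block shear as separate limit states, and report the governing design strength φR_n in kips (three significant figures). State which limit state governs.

44.6 kips (block shear governs)

Bolt shear: A_b = π·0.75²/4 = 0.4418 in²; R_n = 84 × 0.4418 × 2 × 1 = 74.22 kips → 0.75 × 74.22 = 55.7 kips.
Bearing: edge l_c = 1.469, r_n = 35.8 kips; interior l_c = 1.938, r_n = 36.56 kips; R_n = 35.8 + 1·36.56 = 72.36 kips → 54.3 kips.
Block shear: A_gv = 1.445, A_nv = 1.035, A_nt = 0.293 in²; R_n = min(0.6F_uA_nv, 0.6F_yA_gv) + U_bs·F_u·A_nt = 59.41 kips → 44.6 kips.
Block shear governs: 44.6 kips.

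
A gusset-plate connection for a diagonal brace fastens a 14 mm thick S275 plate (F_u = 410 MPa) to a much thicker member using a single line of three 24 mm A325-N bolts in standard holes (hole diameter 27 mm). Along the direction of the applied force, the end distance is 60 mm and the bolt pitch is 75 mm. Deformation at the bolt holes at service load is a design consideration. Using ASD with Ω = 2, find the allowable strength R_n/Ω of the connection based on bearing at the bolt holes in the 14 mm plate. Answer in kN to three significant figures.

Per bolt r_n = 1.2 l_c t F_u ≤ 2.4 d t F_u; upper limit = 2.4 × 24 × 14 × 410 / 1000 = 330.6 kN.
Edge bolt: l_c = 60 − 27/2 = 46.5 mm → 1.2 × 46.5 × 14 × 410 / 1000 = 320.3 → r_n = 320.3 kN.
Interior bolts: l_c = 75 − 27 = 48 mm → 1.2 × 48 × 14 × 410 / 1000 = 330.6 → r_n = 330.6 kN.
R_n = 1 × 320.3 + 2 × 330.6 = 981.5 kN.
Allowable strength R_n/Ω = 981.5 / 2 = 491 kN.

491 kN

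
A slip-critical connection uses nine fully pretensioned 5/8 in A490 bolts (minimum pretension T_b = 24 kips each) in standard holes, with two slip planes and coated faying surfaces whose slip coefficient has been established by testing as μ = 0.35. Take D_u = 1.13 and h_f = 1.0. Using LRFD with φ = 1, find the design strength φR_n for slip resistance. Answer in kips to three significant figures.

R_n = μ · D_u · h_f · T_b · n_s · n_b = 0.35 × 1.13 × 1.0 × 24 × 2 × 9 = 170.9 kips.
Design strength φR_n = 1 × 170.9 = 171 kips.

171 kips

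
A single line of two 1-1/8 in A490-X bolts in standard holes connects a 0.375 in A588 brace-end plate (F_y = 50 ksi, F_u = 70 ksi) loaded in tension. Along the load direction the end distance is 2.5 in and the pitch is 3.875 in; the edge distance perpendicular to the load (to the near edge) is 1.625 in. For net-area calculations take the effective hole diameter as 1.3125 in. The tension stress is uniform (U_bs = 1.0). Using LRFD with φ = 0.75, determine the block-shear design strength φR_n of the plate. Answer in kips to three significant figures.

Shear plane L_v = 2.5 + 1·3.875 = 6.375 in; A_gv = 6.375 × 0.375 = 2.391 in².
A_nv = (6.375 − 1.5·1.3125) × 0.375 = 1.652 in².
A_nt = (1.625 − 0.5·1.3125) × 0.375 = 0.3633 in².
0.6 F_u A_nv = 69.4 kips; 0.6 F_y A_gv = 71.72 kips → shear rupture governs the shear term.
R_n = 69.4 + 1.0 × 70 × 0.3633 = 94.83 kips.
Design strength φR_n = 0.75 × 94.83 = 71.1 kips.

71.1 kips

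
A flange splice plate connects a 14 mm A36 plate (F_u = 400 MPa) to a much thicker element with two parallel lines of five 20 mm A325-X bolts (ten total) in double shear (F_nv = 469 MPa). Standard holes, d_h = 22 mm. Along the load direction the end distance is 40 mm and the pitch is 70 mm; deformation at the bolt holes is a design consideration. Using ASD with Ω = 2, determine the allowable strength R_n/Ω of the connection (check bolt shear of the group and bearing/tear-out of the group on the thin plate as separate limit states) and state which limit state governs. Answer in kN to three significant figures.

1270 kN (bearing governs)

Bolt shear: A_b = π·20²/4 = 314.2 mm²; R_n = 469 × 314.2 × 10 × 2 / 1000 = 2947 kN → 2947 / 2 = 1470 kN.
Bearing (1.2 l_c t F_u ≤ 2.4 d t F_u): upper limit = 2.4·20·14·400 / 1000 = 268.8 kN.
  Edge l_c = 40 − 22/2 = 29 → r_n = 194.9 kN; interior l_c = 70 − 22 = 48 → r_n = 268.8 kN.
  R_n,bearing = 2·194.9 + 8·268.8 = 2540 kN → 2540 / 2 = 1270 kN.
Bearing governs: 1270 kN.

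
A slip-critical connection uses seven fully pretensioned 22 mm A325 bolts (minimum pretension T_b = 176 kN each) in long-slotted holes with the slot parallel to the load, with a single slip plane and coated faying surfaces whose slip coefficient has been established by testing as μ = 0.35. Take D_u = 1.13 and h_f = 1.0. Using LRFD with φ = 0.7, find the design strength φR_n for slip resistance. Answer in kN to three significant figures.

R_n = μ · D_u · h_f · T_b · n_s · n_b = 0.35 × 1.13 × 1.0 × 176 × 1 × 7 = 487.3 kN.
Design strength φR_n = 0.7 × 487.3 = 341 kN.

341 kN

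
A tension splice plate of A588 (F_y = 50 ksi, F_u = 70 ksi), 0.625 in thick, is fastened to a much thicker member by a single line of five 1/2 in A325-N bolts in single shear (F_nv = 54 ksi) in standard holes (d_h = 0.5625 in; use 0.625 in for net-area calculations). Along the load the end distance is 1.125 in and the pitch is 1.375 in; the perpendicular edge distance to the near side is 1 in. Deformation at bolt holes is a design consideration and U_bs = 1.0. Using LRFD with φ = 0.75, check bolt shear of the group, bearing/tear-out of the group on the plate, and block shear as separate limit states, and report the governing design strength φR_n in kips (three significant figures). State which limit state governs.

39.8 kips (bolt shear governs)

Bolt shear: A_b = π·0.5²/4 = 0.1963 in²; R_n = 54 × 0.1963 × 5 × 1 = 53.01 kips → 0.75 × 53.01 = 39.8 kips.
Bearing: edge l_c = 0.8438, r_n = 44.3 kips; interior l_c = 0.8125, r_n = 42.66 kips; R_n = 44.3 + 4·42.66 = 214.9 kips → 161 kips.
Block shear: A_gv = 4.141, A_nv = 2.383, A_nt = 0.4297 in²; R_n = min(0.6F_uA_nv, 0.6F_yA_gv) + U_bs·F_u·A_nt = 130.2 kips → 97.6 kips.
Bolt shear governs: 39.8 kips.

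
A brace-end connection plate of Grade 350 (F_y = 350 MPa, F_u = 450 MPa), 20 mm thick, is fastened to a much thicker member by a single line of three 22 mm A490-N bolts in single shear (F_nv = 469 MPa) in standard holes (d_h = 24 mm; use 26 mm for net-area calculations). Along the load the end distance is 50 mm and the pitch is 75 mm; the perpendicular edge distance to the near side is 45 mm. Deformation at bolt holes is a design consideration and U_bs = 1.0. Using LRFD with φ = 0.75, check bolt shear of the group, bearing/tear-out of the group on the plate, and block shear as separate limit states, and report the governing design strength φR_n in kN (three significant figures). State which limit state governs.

401 kN (bolt shear governs)

Bolt shear: A_b = π·22²/4 = 380.1 mm²; R_n = 469 × 380.1 × 3 × 1 / 1000 = 534.8 kN → 0.75 × 534.8 = 401 kN.
Bearing: edge l_c = 38, r_n = 410.4 kN; interior l_c = 51, r_n = 475.2 kN; R_n = 410.4 + 2·475.2 = 1361 kN → 1020 kN.
Block shear: A_gv = 4000, A_nv = 2700, A_nt = 640 mm²; R_n = min(0.6F_uA_nv, 0.6F_yA_gv) + U_bs·F_u·A_nt = 1017 kN → 763 kN.
Bolt shear governs: 401 kN.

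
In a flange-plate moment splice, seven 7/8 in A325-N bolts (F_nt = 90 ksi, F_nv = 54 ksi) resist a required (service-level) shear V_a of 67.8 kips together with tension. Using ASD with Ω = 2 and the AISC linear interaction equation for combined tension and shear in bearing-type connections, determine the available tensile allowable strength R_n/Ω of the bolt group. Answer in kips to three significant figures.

133 kips

A_b = π·0.875²/4 = 0.6013 in²; f_rv = 67.8 / (7 × 0.6013) = 16.11 ksi.
F'_nt = 1.3 F_nt − (Ω F_nt / F_nv) f_rv = 1.3·90 − (2·90/54)·16.11 = 63.31 ksi, capped at F_nt → F'_nt = 63.31 ksi.
R_n = F'_nt · A_b · n = 63.31 × 0.6013 × 7 = 266.5 kips.
Allowable strength R_n/Ω = 266.5 / 2 = 133 kips.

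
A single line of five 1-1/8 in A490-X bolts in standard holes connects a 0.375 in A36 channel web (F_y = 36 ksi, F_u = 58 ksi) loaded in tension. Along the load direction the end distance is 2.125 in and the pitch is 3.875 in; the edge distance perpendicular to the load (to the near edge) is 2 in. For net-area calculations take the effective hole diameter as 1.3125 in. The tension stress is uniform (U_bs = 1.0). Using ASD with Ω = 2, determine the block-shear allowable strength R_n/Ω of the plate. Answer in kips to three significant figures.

86 kips

Shear plane L_v = 2.125 + 4·3.875 = 17.62 in; A_gv = 17.62 × 0.375 = 6.609 in².
A_nv = (17.62 − 4.5·1.3125) × 0.375 = 4.395 in².
A_nt = (2 − 0.5·1.3125) × 0.375 = 0.5039 in².
0.6 F_u A_nv = 152.9 kips; 0.6 F_y A_gv = 142.8 kips → shear yielding governs the shear term.
R_n = 142.8 + 1.0 × 58 × 0.5039 = 172 kips.
Allowable strength R_n/Ω = 172 / 2 = 86 kips.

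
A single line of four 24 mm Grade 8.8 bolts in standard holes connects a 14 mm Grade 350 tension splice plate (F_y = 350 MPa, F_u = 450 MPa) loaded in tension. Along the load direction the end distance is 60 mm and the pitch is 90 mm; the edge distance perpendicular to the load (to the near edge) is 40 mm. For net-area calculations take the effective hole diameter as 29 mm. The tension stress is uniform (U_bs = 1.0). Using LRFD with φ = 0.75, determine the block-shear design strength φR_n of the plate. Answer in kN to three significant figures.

Shear plane L_v = 60 + 3·90 = 330 mm; A_gv = 330 × 14 = 4620 mm².
A_nv = (330 − 3.5·29) × 14 = 3199 mm².
A_nt = (40 − 0.5·29) × 14 = 357 mm².
0.6 F_u A_nv = 863.7 kN; 0.6 F_y A_gv = 970.2 kN → shear rupture governs the shear term.
R_n = 863.7 + 1.0 × 450 × 357 / 1000 = 1024 kN.
Design strength φR_n = 0.75 × 1024 = 768 kN.

768 kN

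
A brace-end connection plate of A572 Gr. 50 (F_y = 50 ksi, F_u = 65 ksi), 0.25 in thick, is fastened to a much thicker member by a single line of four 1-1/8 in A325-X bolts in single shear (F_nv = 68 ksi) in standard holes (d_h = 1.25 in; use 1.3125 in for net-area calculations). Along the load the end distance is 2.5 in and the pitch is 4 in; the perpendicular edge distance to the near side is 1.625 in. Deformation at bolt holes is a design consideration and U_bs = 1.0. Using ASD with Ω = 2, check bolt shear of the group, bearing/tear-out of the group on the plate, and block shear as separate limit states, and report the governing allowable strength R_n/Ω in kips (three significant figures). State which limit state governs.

Bolt shear: A_b = π·1.125²/4 = 0.994 in²; R_n = 68 × 0.994 × 4 × 1 = 270.4 kips → 270.4 / 2 = 135 kips.
Bearing: edge l_c = 1.875, r_n = 36.56 kips; interior l_c = 2.75, r_n = 43.87 kips; R_n = 36.56 + 3·43.87 = 168.2 kips → 84.1 kips.
Block shear: A_gv = 3.625, A_nv = 2.477, A_nt = 0.2422 in²; R_n = min(0.6F_uA_nv, 0.6F_yA_gv) + U_bs·F_u·A_nt = 112.3 kips → 56.2 kips.
Block shear governs: 56.2 kips.

56.2 kips (block shear governs)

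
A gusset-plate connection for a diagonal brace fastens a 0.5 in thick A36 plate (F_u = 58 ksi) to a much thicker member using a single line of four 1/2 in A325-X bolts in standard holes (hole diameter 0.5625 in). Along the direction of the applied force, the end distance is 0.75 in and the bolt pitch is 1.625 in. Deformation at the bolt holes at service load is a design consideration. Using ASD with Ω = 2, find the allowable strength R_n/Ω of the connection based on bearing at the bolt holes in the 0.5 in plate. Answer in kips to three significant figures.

Per bolt r_n = 1.2 l_c t F_u ≤ 2.4 d t F_u; upper limit = 2.4 × 0.5 × 0.5 × 58 = 34.8 kips.
Edge bolt: l_c = 0.75 − 0.5625/2 = 0.4688 in → 1.2 × 0.4688 × 0.5 × 58 = 16.31 → r_n = 16.31 kips.
Interior bolts: l_c = 1.625 − 0.5625 = 1.062 in → 1.2 × 1.062 × 0.5 × 58 = 36.97 → r_n = 34.8 kips.
R_n = 1 × 16.31 + 3 × 34.8 = 120.7 kips.
Allowable strength R_n/Ω = 120.7 / 2 = 60.4 kips.

60.4 kips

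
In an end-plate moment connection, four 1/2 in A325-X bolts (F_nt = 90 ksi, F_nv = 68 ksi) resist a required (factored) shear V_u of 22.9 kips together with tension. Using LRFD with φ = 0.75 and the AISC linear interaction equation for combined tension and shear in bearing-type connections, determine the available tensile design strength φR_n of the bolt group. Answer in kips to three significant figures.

38.6 kips

A_b = π·0.5²/4 = 0.1963 in²; f_rv = 22.9 / (4 × 0.1963) = 29.16 ksi.
F'_nt = 1.3 F_nt − (F_nt / φF_nv) f_rv = 1.3·90 − (90/(0.75·68))·29.16 = 65.55 ksi, capped at F_nt → F'_nt = 65.55 ksi.
R_n = F'_nt · A_b · n = 65.55 × 0.1963 × 4 = 51.48 kips.
Design strength φR_n = 0.75 × 51.48 = 38.6 kips.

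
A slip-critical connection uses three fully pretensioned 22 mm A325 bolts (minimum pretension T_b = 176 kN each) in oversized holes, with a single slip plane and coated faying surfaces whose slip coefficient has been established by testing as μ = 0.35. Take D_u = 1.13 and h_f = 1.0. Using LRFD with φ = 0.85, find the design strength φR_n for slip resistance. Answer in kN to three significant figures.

178 kN

R_n = μ · D_u · h_f · T_b · n_s · n_b = 0.35 × 1.13 × 1.0 × 176 × 1 × 3 = 208.8 kN.
Design strength φR_n = 0.85 × 208.8 = 178 kN.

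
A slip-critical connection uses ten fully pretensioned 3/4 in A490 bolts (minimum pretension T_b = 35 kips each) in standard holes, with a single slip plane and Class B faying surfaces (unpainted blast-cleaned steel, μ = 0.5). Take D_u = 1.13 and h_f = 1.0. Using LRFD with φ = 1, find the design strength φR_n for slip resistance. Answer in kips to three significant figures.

198 kips

R_n = μ · D_u · h_f · T_b · n_s · n_b = 0.5 × 1.13 × 1.0 × 35 × 1 × 10 = 197.8 kips.
Design strength φR_n = 1 × 197.8 = 198 kips.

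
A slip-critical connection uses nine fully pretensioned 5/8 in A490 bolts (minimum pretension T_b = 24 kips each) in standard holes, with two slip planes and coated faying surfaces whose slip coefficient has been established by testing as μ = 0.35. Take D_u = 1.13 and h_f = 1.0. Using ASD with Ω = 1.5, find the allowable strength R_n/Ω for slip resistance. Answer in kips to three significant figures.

114 kips

R_n = μ · D_u · h_f · T_b · n_s · n_b = 0.35 × 1.13 × 1.0 × 24 × 2 × 9 = 170.9 kips.
Allowable strength R_n/Ω = 170.9 / 1.5 = 114 kips.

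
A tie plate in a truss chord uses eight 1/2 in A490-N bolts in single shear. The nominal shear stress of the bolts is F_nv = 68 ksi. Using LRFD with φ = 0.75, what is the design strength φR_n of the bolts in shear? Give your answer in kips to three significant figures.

80.1 kips

A_b = π × 0.5² / 4 = 0.1963 in².
R_n = F_nv · A_b · n · n_s = 68 × 0.1963 × 8 × 1 = 106.8 kips.
Design strength φR_n = 0.75 × 106.8 = 80.1 kips.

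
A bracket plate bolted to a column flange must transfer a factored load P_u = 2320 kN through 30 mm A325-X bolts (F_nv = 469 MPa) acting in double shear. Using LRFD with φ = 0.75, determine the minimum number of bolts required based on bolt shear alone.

A_b = π·30²/4 = 706.9 mm².
Per-bolt design strength φR_n = 0.75 × 469 × 706.9 × 2 / 1000 = 497.3 kN.
n ≥ 2320 / 497.3 = 4.665 → use 5 bolts.

5 bolts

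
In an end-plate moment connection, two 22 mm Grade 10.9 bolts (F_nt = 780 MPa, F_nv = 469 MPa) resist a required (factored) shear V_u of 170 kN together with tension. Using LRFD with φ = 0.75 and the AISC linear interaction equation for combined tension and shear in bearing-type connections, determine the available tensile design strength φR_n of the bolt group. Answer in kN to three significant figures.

A_b = π·22²/4 = 380.1 mm²; f_rv = 170 × 1000 / (2 × 380.1) = 223.6 MPa.
F'_nt = 1.3 F_nt − (F_nt / φF_nv) f_rv = 1.3·780 − (780/(0.75·469))·223.6 = 518.2 MPa, capped at F_nt → F'_nt = 518.2 MPa.
R_n = F'_nt · A_b · n = 518.2 × 380.1 × 2 / 1000 = 393.9 kN.
Design strength φR_n = 0.75 × 393.9 = 295 kN.

295 kN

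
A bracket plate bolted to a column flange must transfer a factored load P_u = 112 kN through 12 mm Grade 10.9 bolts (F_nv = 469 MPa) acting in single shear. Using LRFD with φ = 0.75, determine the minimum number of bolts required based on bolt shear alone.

A_b = π·12²/4 = 113.1 mm².
Per-bolt design strength φR_n = 0.75 × 469 × 113.1 × 1 / 1000 = 39.78 kN.
n ≥ 112 / 39.78 = 2.815 → use 3 bolts.

3 bolts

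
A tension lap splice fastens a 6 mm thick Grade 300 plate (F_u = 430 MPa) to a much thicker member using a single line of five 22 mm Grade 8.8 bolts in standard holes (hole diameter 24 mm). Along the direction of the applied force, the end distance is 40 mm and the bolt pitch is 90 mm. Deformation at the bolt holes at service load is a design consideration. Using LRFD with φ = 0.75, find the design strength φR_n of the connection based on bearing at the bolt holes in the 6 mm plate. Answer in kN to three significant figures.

474 kN

Per bolt r_n = 1.2 l_c t F_u ≤ 2.4 d t F_u; upper limit = 2.4 × 22 × 6 × 430 / 1000 = 136.2 kN.
Edge bolt: l_c = 40 − 24/2 = 28 mm → 1.2 × 28 × 6 × 430 / 1000 = 86.69 → r_n = 86.69 kN.
Interior bolts: l_c = 90 − 24 = 66 mm → 1.2 × 66 × 6 × 430 / 1000 = 204.3 → r_n = 136.2 kN.
R_n = 1 × 86.69 + 4 × 136.2 = 631.6 kN.
Design strength φR_n = 0.75 × 631.6 = 474 kN.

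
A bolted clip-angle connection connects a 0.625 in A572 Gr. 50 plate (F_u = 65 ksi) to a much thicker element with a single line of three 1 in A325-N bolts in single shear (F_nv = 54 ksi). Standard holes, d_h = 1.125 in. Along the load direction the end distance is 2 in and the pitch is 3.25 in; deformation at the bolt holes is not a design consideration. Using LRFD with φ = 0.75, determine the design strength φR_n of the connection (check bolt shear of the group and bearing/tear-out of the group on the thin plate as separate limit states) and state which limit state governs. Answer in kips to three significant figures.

Bolt shear: A_b = π·1²/4 = 0.7854 in²; R_n = 54 × 0.7854 × 3 × 1 = 127.2 kips → 0.75 × 127.2 = 95.4 kips.
Bearing (1.5 l_c t F_u ≤ 3.0 d t F_u): upper limit = 3.0·1·0.625·65 = 121.9 kips.
  Edge l_c = 2 − 1.125/2 = 1.438 → r_n = 87.6 kips; interior l_c = 3.25 − 1.125 = 2.125 → r_n = 121.9 kips.
  R_n,bearing = 1·87.6 + 2·121.9 = 331.3 kips → 0.75 × 331.3 = 249 kips.
Bolt shear governs: 95.4 kips.

95.4 kips (bolt shear governs)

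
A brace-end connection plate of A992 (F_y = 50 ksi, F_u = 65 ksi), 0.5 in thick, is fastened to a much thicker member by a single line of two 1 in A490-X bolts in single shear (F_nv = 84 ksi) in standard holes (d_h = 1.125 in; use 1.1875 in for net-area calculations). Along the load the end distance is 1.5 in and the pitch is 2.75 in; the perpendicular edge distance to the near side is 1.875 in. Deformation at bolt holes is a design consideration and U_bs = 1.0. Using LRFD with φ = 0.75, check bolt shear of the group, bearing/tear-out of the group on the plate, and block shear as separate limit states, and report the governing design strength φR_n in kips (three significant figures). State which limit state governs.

Bolt shear: A_b = π·1²/4 = 0.7854 in²; R_n = 84 × 0.7854 × 2 × 1 = 131.9 kips → 0.75 × 131.9 = 99 kips.
Bearing: edge l_c = 0.9375, r_n = 36.56 kips; interior l_c = 1.625, r_n = 63.38 kips; R_n = 36.56 + 1·63.38 = 99.94 kips → 75 kips.
Block shear: A_gv = 2.125, A_nv = 1.234, A_nt = 0.6406 in²; R_n = min(0.6F_uA_nv, 0.6F_yA_gv) + U_bs·F_u·A_nt = 89.78 kips → 67.3 kips.
Block shear governs: 67.3 kips.

67.3 kips (block shear governs)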